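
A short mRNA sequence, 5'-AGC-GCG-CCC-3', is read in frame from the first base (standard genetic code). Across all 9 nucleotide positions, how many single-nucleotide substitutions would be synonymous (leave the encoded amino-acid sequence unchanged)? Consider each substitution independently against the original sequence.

Codon 1 (AGC, Ser): 1 synonymous substitution.
Codon 2 (GCG, Ala): 3 synonymous substitutions.
Codon 3 (CCC, Pro): 3 synonymous substitutions.
Total: 1 + 3 + 3 = 7.

7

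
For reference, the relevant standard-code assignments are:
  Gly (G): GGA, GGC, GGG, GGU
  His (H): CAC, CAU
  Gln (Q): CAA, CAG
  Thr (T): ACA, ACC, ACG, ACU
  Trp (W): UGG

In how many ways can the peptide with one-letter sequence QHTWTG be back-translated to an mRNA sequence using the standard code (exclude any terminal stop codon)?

Gln: 2 codons.
His: 2 codons.
Thr: 4 codons.
Trp: 1 codon.
Thr: 4 codons.
Gly: 4 codons.
2 × 2 × 4 × 1 × 4 × 4 = 256.

256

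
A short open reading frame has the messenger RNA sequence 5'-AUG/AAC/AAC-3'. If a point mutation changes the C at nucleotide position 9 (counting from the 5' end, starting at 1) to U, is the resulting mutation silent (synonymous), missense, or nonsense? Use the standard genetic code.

silent

Position 9 falls in codon 3: AAC → Asn.
After the substitution the codon is AAU → Asn.
Both encode Asn, so the change is synonymous.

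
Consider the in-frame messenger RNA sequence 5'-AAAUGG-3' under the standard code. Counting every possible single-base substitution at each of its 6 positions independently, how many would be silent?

1

Codon 1 (AAA, Lys): 1 synonymous substitution.
Codon 2 (UGG, Trp): 0 synonymous substitutions.
Total: 1 + 0 = 1.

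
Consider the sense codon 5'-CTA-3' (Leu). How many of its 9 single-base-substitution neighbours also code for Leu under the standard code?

Position 1: TTA → 1 synonymous.
Position 2: none → 0 synonymous.
Position 3: CTT, CTC, CTG → 3 synonymous.
Total: 1 + 0 + 3 = 4.

4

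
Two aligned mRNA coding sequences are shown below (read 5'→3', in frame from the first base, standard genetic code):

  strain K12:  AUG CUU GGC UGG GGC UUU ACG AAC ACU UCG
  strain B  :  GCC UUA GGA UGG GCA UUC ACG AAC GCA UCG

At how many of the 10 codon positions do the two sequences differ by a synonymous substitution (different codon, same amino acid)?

3

Codon 1: AUG Met / GCC Ala — nonsynonymous.
Codon 2: CUU Leu / UUA Leu — synonymous.
Codon 3: GGC Gly / GGA Gly — synonymous.
Codon 4: UGG Trp / UGG Trp — identical.
Codon 5: GGC Gly / GCA Ala — nonsynonymous.
Codon 6: UUU Phe / UUC Phe — synonymous.
Codon 7: ACG Thr / ACG Thr — identical.
Codon 8: AAC Asn / AAC Asn — identical.
Codon 9: ACU Thr / GCA Ala — nonsynonymous.
Codon 10: UCG Ser / UCG Ser — identical.
Synonymous differences: 3.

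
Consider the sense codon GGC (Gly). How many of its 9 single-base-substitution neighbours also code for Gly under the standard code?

Position 1: none → 0 synonymous.
Position 2: none → 0 synonymous.
Position 3: GGU, GGA, GGG → 3 synonymous.
Total: 0 + 0 + 3 = 3.

3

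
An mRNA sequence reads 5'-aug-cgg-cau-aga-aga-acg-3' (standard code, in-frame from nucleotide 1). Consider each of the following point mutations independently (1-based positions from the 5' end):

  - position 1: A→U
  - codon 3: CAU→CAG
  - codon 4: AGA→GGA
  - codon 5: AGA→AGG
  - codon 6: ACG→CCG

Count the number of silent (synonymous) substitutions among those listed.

1

Codon 1: AUG (Met) → UUG (Leu) — missense.
Codon 3: CAU (His) → CAG (Gln) — missense.
Codon 4: AGA (Arg) → GGA (Gly) — missense.
Codon 5: AGA (Arg) → AGG (Arg) — synonymous.
Codon 6: ACG (Thr) → CCG (Pro) — missense.
Synonymous: 1 of 5.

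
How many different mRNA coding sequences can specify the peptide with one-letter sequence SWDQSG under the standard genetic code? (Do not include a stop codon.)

576

Ser: 6 codons.
Trp: 1 codon.
Asp: 2 codons.
Gln: 2 codons.
Ser: 6 codons.
Gly: 4 codons.
6 × 1 × 2 × 2 × 6 × 4 = 576.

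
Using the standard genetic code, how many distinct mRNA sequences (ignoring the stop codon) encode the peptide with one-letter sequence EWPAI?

96

Glu: 2 codons.
Trp: 1 codon.
Pro: 4 codons.
Ala: 4 codons.
Ile: 3 codons.
2 × 1 × 4 × 4 × 3 = 96.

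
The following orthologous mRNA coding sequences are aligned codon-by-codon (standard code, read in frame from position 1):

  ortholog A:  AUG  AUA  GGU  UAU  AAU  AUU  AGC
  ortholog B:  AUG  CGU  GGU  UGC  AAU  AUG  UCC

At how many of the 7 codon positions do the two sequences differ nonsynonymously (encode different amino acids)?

Codon 1: AUG Met / AUG Met — identical.
Codon 2: AUA Ile / CGU Arg — nonsynonymous.
Codon 3: GGU Gly / GGU Gly — identical.
Codon 4: UAU Tyr / UGC Cys — nonsynonymous.
Codon 5: AAU Asn / AAU Asn — identical.
Codon 6: AUU Ile / AUG Met — nonsynonymous.
Codon 7: AGC Ser / UCC Ser — synonymous.
Nonsynonymous differences: 3.

3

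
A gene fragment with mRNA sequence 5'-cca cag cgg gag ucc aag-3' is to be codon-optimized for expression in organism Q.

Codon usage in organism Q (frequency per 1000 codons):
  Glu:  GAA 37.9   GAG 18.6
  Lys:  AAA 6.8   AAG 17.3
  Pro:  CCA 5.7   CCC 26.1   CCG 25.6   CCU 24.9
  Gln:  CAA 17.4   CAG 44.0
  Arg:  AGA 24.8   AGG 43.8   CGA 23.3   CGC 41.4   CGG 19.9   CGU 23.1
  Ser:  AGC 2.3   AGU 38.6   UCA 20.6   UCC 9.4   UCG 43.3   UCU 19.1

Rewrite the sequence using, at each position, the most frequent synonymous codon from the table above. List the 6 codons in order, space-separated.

Codon 1 (Pro): best is CCC at 26.1.
Codon 2 (Gln): best is CAG at 44.0.
Codon 3 (Arg): best is AGG at 43.8.
Codon 4 (Glu): best is GAA at 37.9.
Codon 5 (Ser): best is UCG at 43.3.
Codon 6 (Lys): best is AAG at 17.3.

CCC CAG AGG GAA UCG AAG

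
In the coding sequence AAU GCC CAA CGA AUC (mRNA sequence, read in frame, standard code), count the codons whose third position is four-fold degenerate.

Codon 1 AAU (Asn): third position 2-fold.
Codon 2 GCC (Ala): third position 4-fold.
Codon 3 CAA (Gln): third position 2-fold.
Codon 4 CGA (Arg): third position 4-fold.
Codon 5 AUC (Ile): third position 3-fold.
Four-fold degenerate third positions: 2.

2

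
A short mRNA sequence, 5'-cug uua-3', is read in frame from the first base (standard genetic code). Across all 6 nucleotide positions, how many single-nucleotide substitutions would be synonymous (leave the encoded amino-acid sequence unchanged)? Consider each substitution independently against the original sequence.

6

Codon 1 (CUG, Leu): 4 synonymous substitutions.
Codon 2 (UUA, Leu): 2 synonymous substitutions.
Total: 4 + 2 = 6.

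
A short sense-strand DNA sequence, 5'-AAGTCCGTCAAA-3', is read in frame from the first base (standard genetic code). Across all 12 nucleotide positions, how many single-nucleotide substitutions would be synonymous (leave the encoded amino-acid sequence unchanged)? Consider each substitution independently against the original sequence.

Codon 1 (AAG, Lys): 1 synonymous substitution.
Codon 2 (TCC, Ser): 3 synonymous substitutions.
Codon 3 (GTC, Val): 3 synonymous substitutions.
Codon 4 (AAA, Lys): 1 synonymous substitution.
Total: 1 + 3 + 3 + 1 = 8.

8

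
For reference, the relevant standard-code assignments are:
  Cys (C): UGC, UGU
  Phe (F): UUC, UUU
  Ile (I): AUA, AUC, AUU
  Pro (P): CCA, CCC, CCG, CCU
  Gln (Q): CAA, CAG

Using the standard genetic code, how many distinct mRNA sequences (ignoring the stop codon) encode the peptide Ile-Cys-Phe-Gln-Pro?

96

Ile: 3 codons.
Cys: 2 codons.
Phe: 2 codons.
Gln: 2 codons.
Pro: 4 codons.
3 × 2 × 2 × 2 × 4 = 96.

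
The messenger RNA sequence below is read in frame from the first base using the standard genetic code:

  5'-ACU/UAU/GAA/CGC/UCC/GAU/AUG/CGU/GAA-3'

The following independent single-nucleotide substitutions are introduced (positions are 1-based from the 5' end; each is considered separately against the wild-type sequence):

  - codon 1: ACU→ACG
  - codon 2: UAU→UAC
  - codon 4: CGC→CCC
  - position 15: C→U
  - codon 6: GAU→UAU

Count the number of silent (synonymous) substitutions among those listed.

3

Codon 1: ACU (Thr) → ACG (Thr) — synonymous.
Codon 2: UAU (Tyr) → UAC (Tyr) — synonymous.
Codon 4: CGC (Arg) → CCC (Pro) — missense.
Codon 5: UCC (Ser) → UCU (Ser) — synonymous.
Codon 6: GAU (Asp) → UAU (Tyr) — missense.
Synonymous: 3 of 5.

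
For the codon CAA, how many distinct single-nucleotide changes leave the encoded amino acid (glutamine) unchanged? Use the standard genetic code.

Position 1: none → 0 synonymous.
Position 2: none → 0 synonymous.
Position 3: CAG → 1 synonymous.
Total: 0 + 0 + 1 = 1.

1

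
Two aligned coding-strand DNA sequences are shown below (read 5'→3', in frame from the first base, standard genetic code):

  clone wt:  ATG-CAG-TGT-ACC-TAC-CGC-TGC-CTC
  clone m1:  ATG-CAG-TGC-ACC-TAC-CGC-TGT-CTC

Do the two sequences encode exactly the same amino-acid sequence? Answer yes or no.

yes

Codon 1: ATG Met / ATG Met — identical.
Codon 2: CAG Gln / CAG Gln — identical.
Codon 3: TGT Cys / TGC Cys — synonymous.
Codon 4: ACC Thr / ACC Thr — identical.
Codon 5: TAC Tyr / TAC Tyr — identical.
Codon 6: CGC Arg / CGC Arg — identical.
Codon 7: TGC Cys / TGT Cys — synonymous.
Codon 8: CTC Leu / CTC Leu — identical.
Nonsynonymous differences: 0 → same protein.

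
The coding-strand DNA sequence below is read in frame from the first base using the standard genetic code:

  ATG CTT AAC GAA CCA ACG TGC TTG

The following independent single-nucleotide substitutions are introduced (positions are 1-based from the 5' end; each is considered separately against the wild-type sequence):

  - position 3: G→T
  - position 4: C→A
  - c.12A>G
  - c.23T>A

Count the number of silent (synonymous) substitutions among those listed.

Codon 1: ATG (Met) → ATT (Ile) — missense.
Codon 2: CTT (Leu) → ATT (Ile) — missense.
Codon 4: GAA (Glu) → GAG (Glu) — synonymous.
Codon 8: TTG (Leu) → TAG (Stop) — nonsense.
Synonymous: 1 of 4.

1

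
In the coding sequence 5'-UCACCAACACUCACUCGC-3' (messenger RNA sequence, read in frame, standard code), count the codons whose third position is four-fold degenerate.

6

Codon 1 UCA (Ser): third position 4-fold.
Codon 2 CCA (Pro): third position 4-fold.
Codon 3 ACA (Thr): third position 4-fold.
Codon 4 CUC (Leu): third position 4-fold.
Codon 5 ACU (Thr): third position 4-fold.
Codon 6 CGC (Arg): third position 4-fold.
Four-fold degenerate third positions: 6.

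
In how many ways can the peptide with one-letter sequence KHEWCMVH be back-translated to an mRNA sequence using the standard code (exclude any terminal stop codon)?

Lys: 2 codons.
His: 2 codons.
Glu: 2 codons.
Trp: 1 codon.
Cys: 2 codons.
Met: 1 codon.
Val: 4 codons.
His: 2 codons.
2 × 2 × 2 × 1 × 2 × 1 × 4 × 2 = 128.

128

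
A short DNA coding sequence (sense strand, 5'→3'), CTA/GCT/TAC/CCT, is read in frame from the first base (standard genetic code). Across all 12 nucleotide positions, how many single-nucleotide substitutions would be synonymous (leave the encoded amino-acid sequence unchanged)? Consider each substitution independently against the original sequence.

11

Codon 1 (CTA, Leu): 4 synonymous substitutions.
Codon 2 (GCT, Ala): 3 synonymous substitutions.
Codon 3 (TAC, Tyr): 1 synonymous substitution.
Codon 4 (CCT, Pro): 3 synonymous substitutions.
Total: 4 + 3 + 1 + 3 = 11.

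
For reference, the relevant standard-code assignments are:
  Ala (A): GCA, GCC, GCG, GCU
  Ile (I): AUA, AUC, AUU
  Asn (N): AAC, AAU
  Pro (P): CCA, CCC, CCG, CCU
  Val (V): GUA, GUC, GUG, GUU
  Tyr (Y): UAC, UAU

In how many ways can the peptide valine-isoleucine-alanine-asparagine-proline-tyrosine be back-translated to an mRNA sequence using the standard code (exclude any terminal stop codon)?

Val: 4 codons.
Ile: 3 codons.
Ala: 4 codons.
Asn: 2 codons.
Pro: 4 codons.
Tyr: 2 codons.
4 × 3 × 4 × 2 × 4 × 2 = 768.

768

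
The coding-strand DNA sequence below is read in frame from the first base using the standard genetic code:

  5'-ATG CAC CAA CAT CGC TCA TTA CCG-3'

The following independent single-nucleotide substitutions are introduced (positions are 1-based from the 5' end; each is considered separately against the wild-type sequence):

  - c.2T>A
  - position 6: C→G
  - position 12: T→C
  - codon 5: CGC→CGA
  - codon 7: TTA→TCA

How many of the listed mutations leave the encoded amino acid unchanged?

2

Codon 1: ATG (Met) → AAG (Lys) — missense.
Codon 2: CAC (His) → CAG (Gln) — missense.
Codon 4: CAT (His) → CAC (His) — synonymous.
Codon 5: CGC (Arg) → CGA (Arg) — synonymous.
Codon 7: TTA (Leu) → TCA (Ser) — missense.
Synonymous: 2 of 5.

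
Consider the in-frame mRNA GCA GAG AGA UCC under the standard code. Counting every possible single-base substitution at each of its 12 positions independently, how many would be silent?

Codon 1 (GCA, Ala): 3 synonymous substitutions.
Codon 2 (GAG, Glu): 1 synonymous substitution.
Codon 3 (AGA, Arg): 2 synonymous substitutions.
Codon 4 (UCC, Ser): 3 synonymous substitutions.
Total: 3 + 1 + 2 + 3 = 9.

9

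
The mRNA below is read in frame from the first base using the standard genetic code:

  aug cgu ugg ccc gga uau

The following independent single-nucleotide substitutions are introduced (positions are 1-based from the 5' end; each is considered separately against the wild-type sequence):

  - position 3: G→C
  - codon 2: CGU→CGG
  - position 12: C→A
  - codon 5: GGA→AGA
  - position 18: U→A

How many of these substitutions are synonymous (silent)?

2

Codon 1: AUG (Met) → AUC (Ile) — missense.
Codon 2: CGU (Arg) → CGG (Arg) — synonymous.
Codon 4: CCC (Pro) → CCA (Pro) — synonymous.
Codon 5: GGA (Gly) → AGA (Arg) — missense.
Codon 6: UAU (Tyr) → UAA (Stop) — nonsense.
Synonymous: 2 of 5.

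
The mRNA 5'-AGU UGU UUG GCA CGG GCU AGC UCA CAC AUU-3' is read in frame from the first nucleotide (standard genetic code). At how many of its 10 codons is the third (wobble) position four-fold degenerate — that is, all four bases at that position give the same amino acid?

4

Codon 1 AGU (Ser): third position 2-fold.
Codon 2 UGU (Cys): third position 2-fold.
Codon 3 UUG (Leu): third position 2-fold.
Codon 4 GCA (Ala): third position 4-fold.
Codon 5 CGG (Arg): third position 4-fold.
Codon 6 GCU (Ala): third position 4-fold.
Codon 7 AGC (Ser): third position 2-fold.
Codon 8 UCA (Ser): third position 4-fold.
Codon 9 CAC (His): third position 2-fold.
Codon 10 AUU (Ile): third position 3-fold.
Four-fold degenerate third positions: 4.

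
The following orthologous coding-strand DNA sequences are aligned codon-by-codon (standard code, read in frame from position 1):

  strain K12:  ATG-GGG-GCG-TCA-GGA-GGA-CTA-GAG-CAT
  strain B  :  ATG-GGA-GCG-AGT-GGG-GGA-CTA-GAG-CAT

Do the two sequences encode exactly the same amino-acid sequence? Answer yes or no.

Codon 1: ATG Met / ATG Met — identical.
Codon 2: GGG Gly / GGA Gly — synonymous.
Codon 3: GCG Ala / GCG Ala — identical.
Codon 4: TCA Ser / AGT Ser — synonymous.
Codon 5: GGA Gly / GGG Gly — synonymous.
Codon 6: GGA Gly / GGA Gly — identical.
Codon 7: CTA Leu / CTA Leu — identical.
Codon 8: GAG Glu / GAG Glu — identical.
Codon 9: CAT His / CAT His — identical.
Nonsynonymous differences: 0 → same protein.

yes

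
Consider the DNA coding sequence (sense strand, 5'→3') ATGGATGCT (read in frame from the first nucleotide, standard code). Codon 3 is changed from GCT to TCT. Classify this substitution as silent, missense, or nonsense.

Position 7 falls in codon 3: GCT → Ala.
After the substitution the codon is TCT → Ser.
Ala ≠ Ser, so this is a missense mutation.

missense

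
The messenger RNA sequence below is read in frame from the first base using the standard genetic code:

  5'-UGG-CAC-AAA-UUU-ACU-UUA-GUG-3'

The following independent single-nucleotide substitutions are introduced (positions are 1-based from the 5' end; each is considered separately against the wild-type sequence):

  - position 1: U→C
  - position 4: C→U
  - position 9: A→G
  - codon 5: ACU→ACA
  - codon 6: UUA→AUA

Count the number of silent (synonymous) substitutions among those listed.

2

Codon 1: UGG (Trp) → CGG (Arg) — missense.
Codon 2: CAC (His) → UAC (Tyr) — missense.
Codon 3: AAA (Lys) → AAG (Lys) — synonymous.
Codon 5: ACU (Thr) → ACA (Thr) — synonymous.
Codon 6: UUA (Leu) → AUA (Ile) — missense.
Synonymous: 2 of 5.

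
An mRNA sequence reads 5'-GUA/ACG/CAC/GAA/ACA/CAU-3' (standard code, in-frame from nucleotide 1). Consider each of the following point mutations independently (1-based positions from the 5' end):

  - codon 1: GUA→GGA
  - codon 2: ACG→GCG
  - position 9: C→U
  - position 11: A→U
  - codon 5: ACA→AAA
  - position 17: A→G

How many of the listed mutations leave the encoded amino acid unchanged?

Codon 1: GUA (Val) → GGA (Gly) — missense.
Codon 2: ACG (Thr) → GCG (Ala) — missense.
Codon 3: CAC (His) → CAU (His) — synonymous.
Codon 4: GAA (Glu) → GUA (Val) — missense.
Codon 5: ACA (Thr) → AAA (Lys) — missense.
Codon 6: CAU (His) → CGU (Arg) — missense.
Synonymous: 1 of 6.

1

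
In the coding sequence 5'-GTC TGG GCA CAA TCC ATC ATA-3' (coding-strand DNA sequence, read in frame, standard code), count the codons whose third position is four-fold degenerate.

3

Codon 1 GTC (Val): third position 4-fold.
Codon 2 TGG (Trp): third position 1-fold.
Codon 3 GCA (Ala): third position 4-fold.
Codon 4 CAA (Gln): third position 2-fold.
Codon 5 TCC (Ser): third position 4-fold.
Codon 6 ATC (Ile): third position 3-fold.
Codon 7 ATA (Ile): third position 3-fold.
Four-fold degenerate third positions: 3.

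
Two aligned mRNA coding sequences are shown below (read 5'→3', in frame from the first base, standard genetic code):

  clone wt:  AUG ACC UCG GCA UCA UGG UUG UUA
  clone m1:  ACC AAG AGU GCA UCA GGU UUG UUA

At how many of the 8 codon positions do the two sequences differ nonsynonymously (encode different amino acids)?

Codon 1: AUG Met / ACC Thr — nonsynonymous.
Codon 2: ACC Thr / AAG Lys — nonsynonymous.
Codon 3: UCG Ser / AGU Ser — synonymous.
Codon 4: GCA Ala / GCA Ala — identical.
Codon 5: UCA Ser / UCA Ser — identical.
Codon 6: UGG Trp / GGU Gly — nonsynonymous.
Codon 7: UUG Leu / UUG Leu — identical.
Codon 8: UUA Leu / UUA Leu — identical.
Nonsynonymous differences: 3.

3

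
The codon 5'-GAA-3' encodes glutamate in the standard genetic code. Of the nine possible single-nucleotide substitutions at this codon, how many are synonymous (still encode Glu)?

Position 1: none → 0 synonymous.
Position 2: none → 0 synonymous.
Position 3: GAG → 1 synonymous.
Total: 0 + 0 + 1 = 1.

1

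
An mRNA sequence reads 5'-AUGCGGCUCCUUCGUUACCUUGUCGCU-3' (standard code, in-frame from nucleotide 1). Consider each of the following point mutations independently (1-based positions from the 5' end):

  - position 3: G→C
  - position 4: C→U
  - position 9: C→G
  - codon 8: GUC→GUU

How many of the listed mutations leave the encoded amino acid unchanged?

Codon 1: AUG (Met) → AUC (Ile) — missense.
Codon 2: CGG (Arg) → UGG (Trp) — missense.
Codon 3: CUC (Leu) → CUG (Leu) — synonymous.
Codon 8: GUC (Val) → GUU (Val) — synonymous.
Synonymous: 2 of 4.

2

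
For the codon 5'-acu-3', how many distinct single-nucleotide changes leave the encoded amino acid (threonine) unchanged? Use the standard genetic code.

3

Position 1: none → 0 synonymous.
Position 2: none → 0 synonymous.
Position 3: ACC, ACA, ACG → 3 synonymous.
Total: 0 + 0 + 3 = 3.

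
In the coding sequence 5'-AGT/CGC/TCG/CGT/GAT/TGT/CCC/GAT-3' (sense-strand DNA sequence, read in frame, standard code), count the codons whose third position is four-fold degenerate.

Codon 1 AGT (Ser): third position 2-fold.
Codon 2 CGC (Arg): third position 4-fold.
Codon 3 TCG (Ser): third position 4-fold.
Codon 4 CGT (Arg): third position 4-fold.
Codon 5 GAT (Asp): third position 2-fold.
Codon 6 TGT (Cys): third position 2-fold.
Codon 7 CCC (Pro): third position 4-fold.
Codon 8 GAT (Asp): third position 2-fold.
Four-fold degenerate third positions: 4.

4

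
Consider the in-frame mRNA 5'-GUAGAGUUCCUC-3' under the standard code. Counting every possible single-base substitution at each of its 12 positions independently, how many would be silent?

Codon 1 (GUA, Val): 3 synonymous substitutions.
Codon 2 (GAG, Glu): 1 synonymous substitution.
Codon 3 (UUC, Phe): 1 synonymous substitution.
Codon 4 (CUC, Leu): 3 synonymous substitutions.
Total: 3 + 1 + 1 + 3 = 8.

8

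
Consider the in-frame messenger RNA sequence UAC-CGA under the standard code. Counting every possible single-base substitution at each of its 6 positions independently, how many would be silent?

5

Codon 1 (UAC, Tyr): 1 synonymous substitution.
Codon 2 (CGA, Arg): 4 synonymous substitutions.
Total: 1 + 4 = 5.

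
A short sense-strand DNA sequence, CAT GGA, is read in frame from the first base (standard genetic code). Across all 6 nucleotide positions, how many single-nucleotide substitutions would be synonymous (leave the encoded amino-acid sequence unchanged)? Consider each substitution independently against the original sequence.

Codon 1 (CAT, His): 1 synonymous substitution.
Codon 2 (GGA, Gly): 3 synonymous substitutions.
Total: 1 + 3 = 4.

4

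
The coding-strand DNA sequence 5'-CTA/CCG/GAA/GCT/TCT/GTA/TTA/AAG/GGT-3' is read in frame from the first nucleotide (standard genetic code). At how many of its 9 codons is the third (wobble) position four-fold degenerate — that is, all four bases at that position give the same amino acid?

Codon 1 CTA (Leu): third position 4-fold.
Codon 2 CCG (Pro): third position 4-fold.
Codon 3 GAA (Glu): third position 2-fold.
Codon 4 GCT (Ala): third position 4-fold.
Codon 5 TCT (Ser): third position 4-fold.
Codon 6 GTA (Val): third position 4-fold.
Codon 7 TTA (Leu): third position 2-fold.
Codon 8 AAG (Lys): third position 2-fold.
Codon 9 GGT (Gly): third position 4-fold.
Four-fold degenerate third positions: 6.

6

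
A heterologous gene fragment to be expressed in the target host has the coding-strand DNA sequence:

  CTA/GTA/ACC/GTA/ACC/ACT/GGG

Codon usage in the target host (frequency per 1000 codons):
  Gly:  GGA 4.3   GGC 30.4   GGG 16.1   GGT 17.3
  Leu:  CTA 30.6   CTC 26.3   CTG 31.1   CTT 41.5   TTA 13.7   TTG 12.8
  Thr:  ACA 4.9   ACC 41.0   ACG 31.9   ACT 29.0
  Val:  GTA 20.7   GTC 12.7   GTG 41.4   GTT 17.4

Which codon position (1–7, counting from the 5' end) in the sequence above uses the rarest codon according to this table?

7

Codon 1 CTA (Leu): 30.6 per 1000.
Codon 2 GTA (Val): 20.7 per 1000.
Codon 3 ACC (Thr): 41.0 per 1000.
Codon 4 GTA (Val): 20.7 per 1000.
Codon 5 ACC (Thr): 41.0 per 1000.
Codon 6 ACT (Thr): 29.0 per 1000.
Codon 7 GGG (Gly): 16.1 per 1000.
Lowest frequency is 16.1 at codon 7.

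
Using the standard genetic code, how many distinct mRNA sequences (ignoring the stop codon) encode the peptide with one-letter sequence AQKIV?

Ala: 4 codons.
Gln: 2 codons.
Lys: 2 codons.
Ile: 3 codons.
Val: 4 codons.
4 × 2 × 2 × 3 × 4 = 192.

192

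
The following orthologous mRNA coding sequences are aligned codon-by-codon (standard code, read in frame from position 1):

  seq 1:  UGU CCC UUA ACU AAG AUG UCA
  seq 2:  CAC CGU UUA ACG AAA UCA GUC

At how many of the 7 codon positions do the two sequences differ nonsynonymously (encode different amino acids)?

Codon 1: UGU Cys / CAC His — nonsynonymous.
Codon 2: CCC Pro / CGU Arg — nonsynonymous.
Codon 3: UUA Leu / UUA Leu — identical.
Codon 4: ACU Thr / ACG Thr — synonymous.
Codon 5: AAG Lys / AAA Lys — synonymous.
Codon 6: AUG Met / UCA Ser — nonsynonymous.
Codon 7: UCA Ser / GUC Val — nonsynonymous.
Nonsynonymous differences: 4.

4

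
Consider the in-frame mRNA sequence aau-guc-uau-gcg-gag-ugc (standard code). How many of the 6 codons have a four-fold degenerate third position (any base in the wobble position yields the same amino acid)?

2

Codon 1 AAU (Asn): third position 2-fold.
Codon 2 GUC (Val): third position 4-fold.
Codon 3 UAU (Tyr): third position 2-fold.
Codon 4 GCG (Ala): third position 4-fold.
Codon 5 GAG (Glu): third position 2-fold.
Codon 6 UGC (Cys): third position 2-fold.
Four-fold degenerate third positions: 2.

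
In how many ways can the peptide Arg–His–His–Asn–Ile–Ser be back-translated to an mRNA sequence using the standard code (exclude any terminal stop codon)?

Arg: 6 codons.
His: 2 codons.
His: 2 codons.
Asn: 2 codons.
Ile: 3 codons.
Ser: 6 codons.
6 × 2 × 2 × 2 × 3 × 6 = 864.

864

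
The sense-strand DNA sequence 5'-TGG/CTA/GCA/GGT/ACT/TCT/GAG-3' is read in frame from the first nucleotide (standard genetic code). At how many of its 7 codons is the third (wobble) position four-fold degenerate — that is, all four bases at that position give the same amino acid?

5

Codon 1 TGG (Trp): third position 1-fold.
Codon 2 CTA (Leu): third position 4-fold.
Codon 3 GCA (Ala): third position 4-fold.
Codon 4 GGT (Gly): third position 4-fold.
Codon 5 ACT (Thr): third position 4-fold.
Codon 6 TCT (Ser): third position 4-fold.
Codon 7 GAG (Glu): third position 2-fold.
Four-fold degenerate third positions: 5.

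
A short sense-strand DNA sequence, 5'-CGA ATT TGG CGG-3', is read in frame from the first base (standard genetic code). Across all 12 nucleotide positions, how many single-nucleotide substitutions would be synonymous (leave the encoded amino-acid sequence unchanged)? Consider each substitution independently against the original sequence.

Codon 1 (CGA, Arg): 4 synonymous substitutions.
Codon 2 (ATT, Ile): 2 synonymous substitutions.
Codon 3 (TGG, Trp): 0 synonymous substitutions.
Codon 4 (CGG, Arg): 4 synonymous substitutions.
Total: 4 + 2 + 0 + 4 = 10.

10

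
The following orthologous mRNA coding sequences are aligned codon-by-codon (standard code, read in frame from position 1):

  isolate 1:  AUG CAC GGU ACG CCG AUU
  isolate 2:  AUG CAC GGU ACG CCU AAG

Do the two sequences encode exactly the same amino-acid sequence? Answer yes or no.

Codon 1: AUG Met / AUG Met — identical.
Codon 2: CAC His / CAC His — identical.
Codon 3: GGU Gly / GGU Gly — identical.
Codon 4: ACG Thr / ACG Thr — identical.
Codon 5: CCG Pro / CCU Pro — synonymous.
Codon 6: AUU Ile / AAG Lys — nonsynonymous.
Nonsynonymous differences: 1 → different protein.

no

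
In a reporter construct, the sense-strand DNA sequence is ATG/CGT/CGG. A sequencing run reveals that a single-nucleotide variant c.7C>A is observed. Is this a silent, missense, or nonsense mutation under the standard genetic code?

Position 7 falls in codon 3: CGG → Arg.
After the substitution the codon is AGG → Arg.
Both encode Arg, so the change is synonymous.

silent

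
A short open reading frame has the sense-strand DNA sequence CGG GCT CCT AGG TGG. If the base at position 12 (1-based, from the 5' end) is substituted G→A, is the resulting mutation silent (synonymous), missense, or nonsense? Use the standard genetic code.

silent

Position 12 falls in codon 4: AGG → Arg.
After the substitution the codon is AGA → Arg.
Both encode Arg, so the change is synonymous.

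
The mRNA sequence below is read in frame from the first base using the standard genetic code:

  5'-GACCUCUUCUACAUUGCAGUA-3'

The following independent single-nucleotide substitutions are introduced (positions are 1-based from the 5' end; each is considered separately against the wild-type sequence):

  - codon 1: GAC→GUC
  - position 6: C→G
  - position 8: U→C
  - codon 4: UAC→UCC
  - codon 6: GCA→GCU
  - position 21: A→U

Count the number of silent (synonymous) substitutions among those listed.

Codon 1: GAC (Asp) → GUC (Val) — missense.
Codon 2: CUC (Leu) → CUG (Leu) — synonymous.
Codon 3: UUC (Phe) → UCC (Ser) — missense.
Codon 4: UAC (Tyr) → UCC (Ser) — missense.
Codon 6: GCA (Ala) → GCU (Ala) — synonymous.
Codon 7: GUA (Val) → GUU (Val) — synonymous.
Synonymous: 3 of 6.

3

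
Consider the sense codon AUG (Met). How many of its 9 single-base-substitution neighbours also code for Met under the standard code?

Position 1: none → 0 synonymous.
Position 2: none → 0 synonymous.
Position 3: none → 0 synonymous.
Total: 0 + 0 + 0 = 0.

0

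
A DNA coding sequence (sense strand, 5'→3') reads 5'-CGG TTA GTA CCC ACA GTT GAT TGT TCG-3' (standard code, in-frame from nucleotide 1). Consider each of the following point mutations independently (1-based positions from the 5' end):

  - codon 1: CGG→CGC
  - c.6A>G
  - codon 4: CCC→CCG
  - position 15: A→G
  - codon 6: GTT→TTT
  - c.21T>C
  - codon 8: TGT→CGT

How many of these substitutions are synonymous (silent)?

Codon 1: CGG (Arg) → CGC (Arg) — synonymous.
Codon 2: TTA (Leu) → TTG (Leu) — synonymous.
Codon 4: CCC (Pro) → CCG (Pro) — synonymous.
Codon 5: ACA (Thr) → ACG (Thr) — synonymous.
Codon 6: GTT (Val) → TTT (Phe) — missense.
Codon 7: GAT (Asp) → GAC (Asp) — synonymous.
Codon 8: TGT (Cys) → CGT (Arg) — missense.
Synonymous: 5 of 7.

5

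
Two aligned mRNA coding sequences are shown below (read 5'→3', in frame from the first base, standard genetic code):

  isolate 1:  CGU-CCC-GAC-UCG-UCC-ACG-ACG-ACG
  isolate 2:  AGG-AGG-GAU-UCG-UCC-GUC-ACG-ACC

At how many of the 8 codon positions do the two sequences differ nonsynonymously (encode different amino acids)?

2

Codon 1: CGU Arg / AGG Arg — synonymous.
Codon 2: CCC Pro / AGG Arg — nonsynonymous.
Codon 3: GAC Asp / GAU Asp — synonymous.
Codon 4: UCG Ser / UCG Ser — identical.
Codon 5: UCC Ser / UCC Ser — identical.
Codon 6: ACG Thr / GUC Val — nonsynonymous.
Codon 7: ACG Thr / ACG Thr — identical.
Codon 8: ACG Thr / ACC Thr — synonymous.
Nonsynonymous differences: 2.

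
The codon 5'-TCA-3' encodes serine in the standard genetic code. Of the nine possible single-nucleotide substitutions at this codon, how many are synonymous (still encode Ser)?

3

Position 1: none → 0 synonymous.
Position 2: none → 0 synonymous.
Position 3: TCT, TCC, TCG → 3 synonymous.
Total: 0 + 0 + 3 = 3.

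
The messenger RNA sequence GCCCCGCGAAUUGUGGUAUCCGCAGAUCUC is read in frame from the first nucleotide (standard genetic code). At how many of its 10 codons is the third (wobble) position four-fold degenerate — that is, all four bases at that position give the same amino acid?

Codon 1 GCC (Ala): third position 4-fold.
Codon 2 CCG (Pro): third position 4-fold.
Codon 3 CGA (Arg): third position 4-fold.
Codon 4 AUU (Ile): third position 3-fold.
Codon 5 GUG (Val): third position 4-fold.
Codon 6 GUA (Val): third position 4-fold.
Codon 7 UCC (Ser): third position 4-fold.
Codon 8 GCA (Ala): third position 4-fold.
Codon 9 GAU (Asp): third position 2-fold.
Codon 10 CUC (Leu): third position 4-fold.
Four-fold degenerate third positions: 8.

8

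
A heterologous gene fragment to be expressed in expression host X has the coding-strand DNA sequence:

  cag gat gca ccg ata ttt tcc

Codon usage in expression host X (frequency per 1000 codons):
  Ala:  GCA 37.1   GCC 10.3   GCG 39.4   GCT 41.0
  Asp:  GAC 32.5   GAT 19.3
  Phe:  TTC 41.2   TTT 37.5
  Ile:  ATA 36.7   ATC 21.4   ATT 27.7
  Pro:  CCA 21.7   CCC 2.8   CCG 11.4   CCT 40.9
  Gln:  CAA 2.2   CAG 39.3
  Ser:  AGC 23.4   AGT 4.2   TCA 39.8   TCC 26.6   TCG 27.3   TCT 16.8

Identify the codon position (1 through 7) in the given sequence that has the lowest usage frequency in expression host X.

4

Codon 1 CAG (Gln): 39.3 per 1000.
Codon 2 GAT (Asp): 19.3 per 1000.
Codon 3 GCA (Ala): 37.1 per 1000.
Codon 4 CCG (Pro): 11.4 per 1000.
Codon 5 ATA (Ile): 36.7 per 1000.
Codon 6 TTT (Phe): 37.5 per 1000.
Codon 7 TCC (Ser): 26.6 per 1000.
Lowest frequency is 11.4 at codon 4.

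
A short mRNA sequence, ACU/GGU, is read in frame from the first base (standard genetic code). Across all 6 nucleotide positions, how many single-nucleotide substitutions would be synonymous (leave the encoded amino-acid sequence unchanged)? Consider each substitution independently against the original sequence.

6

Codon 1 (ACU, Thr): 3 synonymous substitutions.
Codon 2 (GGU, Gly): 3 synonymous substitutions.
Total: 3 + 3 = 6.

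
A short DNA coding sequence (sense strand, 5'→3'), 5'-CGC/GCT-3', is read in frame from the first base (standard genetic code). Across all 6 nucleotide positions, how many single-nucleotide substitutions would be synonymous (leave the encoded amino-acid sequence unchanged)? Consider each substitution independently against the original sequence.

6

Codon 1 (CGC, Arg): 3 synonymous substitutions.
Codon 2 (GCT, Ala): 3 synonymous substitutions.
Total: 3 + 3 = 6.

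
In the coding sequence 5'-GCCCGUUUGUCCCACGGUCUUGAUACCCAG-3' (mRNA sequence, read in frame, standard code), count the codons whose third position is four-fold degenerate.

6

Codon 1 GCC (Ala): third position 4-fold.
Codon 2 CGU (Arg): third position 4-fold.
Codon 3 UUG (Leu): third position 2-fold.
Codon 4 UCC (Ser): third position 4-fold.
Codon 5 CAC (His): third position 2-fold.
Codon 6 GGU (Gly): third position 4-fold.
Codon 7 CUU (Leu): third position 4-fold.
Codon 8 GAU (Asp): third position 2-fold.
Codon 9 ACC (Thr): third position 4-fold.
Codon 10 CAG (Gln): third position 2-fold.
Four-fold degenerate third positions: 6.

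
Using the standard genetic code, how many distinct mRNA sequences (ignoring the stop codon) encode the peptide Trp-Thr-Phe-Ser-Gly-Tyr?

384

Trp: 1 codon.
Thr: 4 codons.
Phe: 2 codons.
Ser: 6 codons.
Gly: 4 codons.
Tyr: 2 codons.
1 × 4 × 2 × 6 × 4 × 2 = 384.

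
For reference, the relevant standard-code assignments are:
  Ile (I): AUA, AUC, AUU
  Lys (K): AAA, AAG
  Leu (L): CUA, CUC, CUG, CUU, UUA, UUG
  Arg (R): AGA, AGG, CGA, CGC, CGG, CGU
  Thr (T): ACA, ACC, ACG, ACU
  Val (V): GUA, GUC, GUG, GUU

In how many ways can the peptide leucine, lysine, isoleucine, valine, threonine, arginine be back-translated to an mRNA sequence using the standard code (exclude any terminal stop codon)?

3456

Leu: 6 codons.
Lys: 2 codons.
Ile: 3 codons.
Val: 4 codons.
Thr: 4 codons.
Arg: 6 codons.
6 × 2 × 3 × 4 × 4 × 6 = 3456.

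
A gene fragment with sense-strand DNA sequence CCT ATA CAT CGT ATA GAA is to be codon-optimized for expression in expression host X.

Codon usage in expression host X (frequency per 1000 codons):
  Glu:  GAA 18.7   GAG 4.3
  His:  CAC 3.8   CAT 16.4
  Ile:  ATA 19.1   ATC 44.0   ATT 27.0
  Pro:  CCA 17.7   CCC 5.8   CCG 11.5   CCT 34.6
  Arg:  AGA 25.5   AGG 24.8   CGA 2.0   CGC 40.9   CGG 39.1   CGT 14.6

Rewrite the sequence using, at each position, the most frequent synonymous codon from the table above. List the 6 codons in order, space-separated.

CCT ATC CAT CGC ATC GAA

Codon 1 (Pro): best is CCT at 34.6.
Codon 2 (Ile): best is ATC at 44.0.
Codon 3 (His): best is CAT at 16.4.
Codon 4 (Arg): best is CGC at 40.9.
Codon 5 (Ile): best is ATC at 44.0.
Codon 6 (Glu): best is GAA at 18.7.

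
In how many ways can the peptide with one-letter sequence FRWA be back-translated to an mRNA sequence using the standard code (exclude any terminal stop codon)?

Phe: 2 codons.
Arg: 6 codons.
Trp: 1 codon.
Ala: 4 codons.
2 × 6 × 1 × 4 = 48.

48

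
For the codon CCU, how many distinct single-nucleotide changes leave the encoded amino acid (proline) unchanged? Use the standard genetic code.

3

Position 1: none → 0 synonymous.
Position 2: none → 0 synonymous.
Position 3: CCC, CCA, CCG → 3 synonymous.
Total: 0 + 0 + 3 = 3.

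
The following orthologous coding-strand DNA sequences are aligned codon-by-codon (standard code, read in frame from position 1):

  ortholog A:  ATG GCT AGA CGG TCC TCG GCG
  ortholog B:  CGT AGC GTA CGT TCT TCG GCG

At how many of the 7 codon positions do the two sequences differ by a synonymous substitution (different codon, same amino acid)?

Codon 1: ATG Met / CGT Arg — nonsynonymous.
Codon 2: GCT Ala / AGC Ser — nonsynonymous.
Codon 3: AGA Arg / GTA Val — nonsynonymous.
Codon 4: CGG Arg / CGT Arg — synonymous.
Codon 5: TCC Ser / TCT Ser — synonymous.
Codon 6: TCG Ser / TCG Ser — identical.
Codon 7: GCG Ala / GCG Ala — identical.
Synonymous differences: 2.

2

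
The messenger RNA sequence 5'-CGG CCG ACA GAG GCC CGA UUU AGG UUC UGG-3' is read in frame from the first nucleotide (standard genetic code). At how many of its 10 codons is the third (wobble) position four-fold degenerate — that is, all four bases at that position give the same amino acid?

Codon 1 CGG (Arg): third position 4-fold.
Codon 2 CCG (Pro): third position 4-fold.
Codon 3 ACA (Thr): third position 4-fold.
Codon 4 GAG (Glu): third position 2-fold.
Codon 5 GCC (Ala): third position 4-fold.
Codon 6 CGA (Arg): third position 4-fold.
Codon 7 UUU (Phe): third position 2-fold.
Codon 8 AGG (Arg): third position 2-fold.
Codon 9 UUC (Phe): third position 2-fold.
Codon 10 UGG (Trp): third position 1-fold.
Four-fold degenerate third positions: 5.

5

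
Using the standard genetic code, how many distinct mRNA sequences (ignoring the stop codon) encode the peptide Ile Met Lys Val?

Ile: 3 codons.
Met: 1 codon.
Lys: 2 codons.
Val: 4 codons.
3 × 1 × 2 × 4 = 24.

24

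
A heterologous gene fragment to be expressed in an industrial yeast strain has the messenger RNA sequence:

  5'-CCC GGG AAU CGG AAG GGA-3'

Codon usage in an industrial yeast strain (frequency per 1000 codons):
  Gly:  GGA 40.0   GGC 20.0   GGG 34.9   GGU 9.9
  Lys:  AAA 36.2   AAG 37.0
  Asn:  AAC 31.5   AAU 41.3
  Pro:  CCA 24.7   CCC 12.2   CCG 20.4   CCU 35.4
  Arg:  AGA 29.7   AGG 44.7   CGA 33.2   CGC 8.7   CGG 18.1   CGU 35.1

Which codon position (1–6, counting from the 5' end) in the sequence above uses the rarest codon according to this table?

Codon 1 CCC (Pro): 12.2 per 1000.
Codon 2 GGG (Gly): 34.9 per 1000.
Codon 3 AAU (Asn): 41.3 per 1000.
Codon 4 CGG (Arg): 18.1 per 1000.
Codon 5 AAG (Lys): 37.0 per 1000.
Codon 6 GGA (Gly): 40.0 per 1000.
Lowest frequency is 12.2 at codon 1.

1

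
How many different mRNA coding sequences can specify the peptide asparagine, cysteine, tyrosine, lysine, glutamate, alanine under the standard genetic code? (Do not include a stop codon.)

128

Asn: 2 codons.
Cys: 2 codons.
Tyr: 2 codons.
Lys: 2 codons.
Glu: 2 codons.
Ala: 4 codons.
2 × 2 × 2 × 2 × 2 × 4 = 128.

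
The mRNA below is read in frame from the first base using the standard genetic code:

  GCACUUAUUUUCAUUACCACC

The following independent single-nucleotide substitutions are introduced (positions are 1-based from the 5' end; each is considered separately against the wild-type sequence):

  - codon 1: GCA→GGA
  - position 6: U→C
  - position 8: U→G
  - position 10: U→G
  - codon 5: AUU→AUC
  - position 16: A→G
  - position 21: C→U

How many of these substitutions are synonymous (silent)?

Codon 1: GCA (Ala) → GGA (Gly) — missense.
Codon 2: CUU (Leu) → CUC (Leu) — synonymous.
Codon 3: AUU (Ile) → AGU (Ser) — missense.
Codon 4: UUC (Phe) → GUC (Val) — missense.
Codon 5: AUU (Ile) → AUC (Ile) — synonymous.
Codon 6: ACC (Thr) → GCC (Ala) — missense.
Codon 7: ACC (Thr) → ACU (Thr) — synonymous.
Synonymous: 3 of 7.

3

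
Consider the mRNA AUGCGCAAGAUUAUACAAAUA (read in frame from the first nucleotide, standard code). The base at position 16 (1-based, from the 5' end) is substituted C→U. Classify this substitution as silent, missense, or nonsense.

nonsense

Position 16 falls in codon 6: CAA → Gln.
After the substitution the codon is UAA → Stop.
The new codon is a stop codon, so this is a nonsense mutation.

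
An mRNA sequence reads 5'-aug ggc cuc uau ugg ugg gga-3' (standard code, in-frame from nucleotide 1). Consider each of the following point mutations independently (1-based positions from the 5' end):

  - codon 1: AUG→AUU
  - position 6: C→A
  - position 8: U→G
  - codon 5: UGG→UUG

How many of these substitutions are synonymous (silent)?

1

Codon 1: AUG (Met) → AUU (Ile) — missense.
Codon 2: GGC (Gly) → GGA (Gly) — synonymous.
Codon 3: CUC (Leu) → CGC (Arg) — missense.
Codon 5: UGG (Trp) → UUG (Leu) — missense.
Synonymous: 1 of 4.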